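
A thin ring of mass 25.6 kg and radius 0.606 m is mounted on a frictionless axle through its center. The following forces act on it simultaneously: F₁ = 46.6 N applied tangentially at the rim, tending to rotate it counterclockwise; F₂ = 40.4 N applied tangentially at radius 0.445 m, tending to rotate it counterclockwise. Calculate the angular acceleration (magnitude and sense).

I = MR² = (25.6)(0.606)² = 9.401 kg·m².
Taking counterclockwise as positive: τ₁ = +(46.6)(0.606) = +28.24 N·m; τ₂ = +(40.4)(0.445) = +17.98 N·m.
Net torque τ = 46.22 N·m.
α = τ/I = 46.22/9.401 = 4.916 rad/s².

α ≈ 4.92 rad/s², counterclockwise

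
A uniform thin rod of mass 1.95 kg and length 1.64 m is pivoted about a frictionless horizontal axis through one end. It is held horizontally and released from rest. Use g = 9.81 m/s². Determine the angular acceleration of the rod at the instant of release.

α ≈ 8.97 rad/s²

About the pivot, I = (1/3)ML² = (1/3)(1.95)(1.64)² = 1.748 kg·m².
The weight acts at the center, a distance L/2 = 0.8200 m from the pivot; τ = Mg(L/2) = 15.69 N·m.
α = τ/I = 15.69/1.748 = 8.973 rad/s².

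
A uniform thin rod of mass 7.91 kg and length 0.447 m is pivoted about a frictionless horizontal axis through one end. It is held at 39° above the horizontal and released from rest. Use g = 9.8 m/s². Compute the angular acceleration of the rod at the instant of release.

About the pivot, I = (1/3)ML² = (1/3)(7.91)(0.447)² = 0.5268 kg·m².
The weight acts at the center, a distance L/2 = 0.2235 m from the pivot; τ = Mg(L/2) cos 39° = 13.46 N·m.
α = τ/I = 13.46/0.5268 = 25.56 rad/s².

α ≈ 25.6 rad/s²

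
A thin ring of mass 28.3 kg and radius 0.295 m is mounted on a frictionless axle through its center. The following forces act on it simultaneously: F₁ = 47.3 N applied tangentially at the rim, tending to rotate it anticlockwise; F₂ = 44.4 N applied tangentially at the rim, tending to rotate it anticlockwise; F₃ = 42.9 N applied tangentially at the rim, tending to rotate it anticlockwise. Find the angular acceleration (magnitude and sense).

I = MR² = (28.3)(0.295)² = 2.463 kg·m².
Taking anticlockwise as positive: τ₁ = +(47.3)(0.295) = +13.95 N·m; τ₂ = +(44.4)(0.295) = +13.10 N·m; τ₃ = +(42.9)(0.295) = +12.66 N·m.
Net torque τ = 39.71 N·m.
α = τ/I = 39.71/2.463 = 16.12 rad/s².

α ≈ 16.1 rad/s², anticlockwise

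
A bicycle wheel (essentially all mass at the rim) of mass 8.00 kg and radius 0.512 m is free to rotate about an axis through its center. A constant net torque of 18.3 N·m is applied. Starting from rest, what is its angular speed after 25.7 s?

I = MR² = (8.00)(0.512)² = 2.097 kg·m².
α = τ/I = 18.3/2.097 = 8.726 rad/s².
ω = ω₀ + αt = 0 + (8.726)(25.7) = 224.3 rad/s.

ω ≈ 224 rad/s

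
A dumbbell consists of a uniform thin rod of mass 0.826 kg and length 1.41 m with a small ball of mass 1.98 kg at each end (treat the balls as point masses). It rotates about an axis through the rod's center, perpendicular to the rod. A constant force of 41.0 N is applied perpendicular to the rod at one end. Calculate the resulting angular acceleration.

I_rod = (1/12)ML² = (1/12)(0.826)(1.41)² = 0.1368 kg·m².
I_balls = 2·m·(L/2)² = 2(1.98)(0.7050)² = 1.968 kg·m².
Total I = 2.105 kg·m².
τ = F·(L/2) = (41.0)(0.705) = 28.90 N·m.
α = τ/I = 28.90/2.105 = 13.73 rad/s².

α ≈ 13.7 rad/s²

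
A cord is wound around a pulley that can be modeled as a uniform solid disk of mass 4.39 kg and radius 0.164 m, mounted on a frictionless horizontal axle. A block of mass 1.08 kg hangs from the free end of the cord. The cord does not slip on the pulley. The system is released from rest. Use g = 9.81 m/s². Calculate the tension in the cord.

I = ½MR² = (1/2)(4.39)(0.164)² = 0.05904 kg·m².
Block: mg − T = ma. Pulley: TR = Iα. No-slip: a = αR, so T = (I/R²)a = 2.195·a.
Then mg = (m + 2.195)a, so a = (1.08)(9.81)/(1.08 + 2.195) = 3.235 m/s².
T = 2.195·a = 7.101 N.

T ≈ 7.10 N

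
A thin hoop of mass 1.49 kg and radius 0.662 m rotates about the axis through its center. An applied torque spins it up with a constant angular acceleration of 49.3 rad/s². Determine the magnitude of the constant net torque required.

τ ≈ 32.2 N·m

I = MR² = (1.49)(0.662)² = 0.6530 kg·m².
τ = Iα = (0.6530)(49.30) = 32.19 N·m.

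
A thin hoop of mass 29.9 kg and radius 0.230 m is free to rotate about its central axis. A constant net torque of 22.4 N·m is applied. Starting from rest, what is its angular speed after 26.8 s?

ω ≈ 380 rad/s

I = MR² = (29.9)(0.230)² = 1.582 kg·m².
α = τ/I = 22.4/1.582 = 14.16 rad/s².
ω = ω₀ + αt = 0 + (14.16)(26.8) = 379.5 rad/s.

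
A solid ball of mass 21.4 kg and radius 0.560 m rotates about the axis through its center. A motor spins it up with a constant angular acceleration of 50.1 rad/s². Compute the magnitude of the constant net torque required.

τ ≈ 134 N·m

I = (2/5)MR² = (2/5)(21.4)(0.560)² = 2.684 kg·m².
τ = Iα = (2.684)(50.10) = 134.5 N·m.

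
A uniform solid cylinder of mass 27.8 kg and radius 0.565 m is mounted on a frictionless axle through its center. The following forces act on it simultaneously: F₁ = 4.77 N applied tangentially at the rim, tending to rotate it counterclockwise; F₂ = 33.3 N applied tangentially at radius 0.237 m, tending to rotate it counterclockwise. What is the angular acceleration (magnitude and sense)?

α ≈ 2.39 rad/s², counterclockwise

I = ½MR² = (1/2)(27.8)(0.565)² = 4.437 kg·m².
Taking counterclockwise as positive: τ₁ = +(4.77)(0.565) = +2.695 N·m; τ₂ = +(33.3)(0.237) = +7.892 N·m.
Net torque τ = 10.59 N·m.
α = τ/I = 10.59/4.437 = 2.386 rad/s².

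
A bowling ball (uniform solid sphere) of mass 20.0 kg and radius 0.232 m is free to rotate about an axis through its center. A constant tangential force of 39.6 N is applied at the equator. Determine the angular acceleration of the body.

α ≈ 21.3 rad/s²

I = (2/5)MR² = (2/5)(20.0)(0.232)² = 0.4306 kg·m².
τ = F R = (39.6)(0.232) = 9.187 N·m.
Newton's second law for rotation, τ = Iα, gives α = τ/I = 9.187/0.4306 = 21.34 rad/s².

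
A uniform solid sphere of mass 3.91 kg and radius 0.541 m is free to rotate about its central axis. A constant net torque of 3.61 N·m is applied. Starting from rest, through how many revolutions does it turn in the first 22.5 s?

≈ 318 revolutions

I = (2/5)MR² = (2/5)(3.91)(0.541)² = 0.4578 kg·m².
α = τ/I = 3.61/0.4578 = 7.886 rad/s².
θ = ½αt² = ½(7.886)(22.5)² = 1996 rad.
Revolutions = θ/(2π) = 317.7.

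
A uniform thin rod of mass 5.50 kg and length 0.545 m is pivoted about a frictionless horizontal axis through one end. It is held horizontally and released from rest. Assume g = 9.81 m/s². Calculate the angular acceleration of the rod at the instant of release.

About the pivot, I = (1/3)ML² = (1/3)(5.50)(0.545)² = 0.5445 kg·m².
The weight acts at the center, a distance L/2 = 0.2725 m from the pivot; τ = Mg(L/2) = 14.70 N·m.
α = τ/I = 14.70/0.5445 = 27.00 rad/s².
(Equivalently α = (3g/(2L)) = 27.00 rad/s².)

α ≈ 27.0 rad/s²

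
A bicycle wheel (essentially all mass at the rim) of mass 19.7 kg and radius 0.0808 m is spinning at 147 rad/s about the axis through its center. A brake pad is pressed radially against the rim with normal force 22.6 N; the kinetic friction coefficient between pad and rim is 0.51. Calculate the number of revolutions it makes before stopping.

≈ 237 revolutions

I = MR² = (19.7)(0.0808)² = 0.1286 kg·m².
Friction force f = μN = (0.51)(22.6) = 11.53 N at the rim; torque magnitude τ = fR = 0.9313 N·m, opposing ω.
|α| = τ/I = 0.9313/0.1286 = 7.241 rad/s² (deceleration).
ω² = ω₀² − 2|α|θ with ω = 0 ⇒ θ = ω₀²/(2|α|) = 1492 rad = 237.5 rev.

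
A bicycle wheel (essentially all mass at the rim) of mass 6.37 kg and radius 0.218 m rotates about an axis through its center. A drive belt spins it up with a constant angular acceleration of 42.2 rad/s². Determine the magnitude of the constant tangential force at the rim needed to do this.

F ≈ 58.6 N

I = MR² = (6.37)(0.218)² = 0.3027 kg·m².
The required torque is τ = Iα = (0.3027)(42.20) = 12.78 N·m.
A tangential force at the rim gives τ = FR, so F = τ/R = 12.78/0.218 = 58.60 N.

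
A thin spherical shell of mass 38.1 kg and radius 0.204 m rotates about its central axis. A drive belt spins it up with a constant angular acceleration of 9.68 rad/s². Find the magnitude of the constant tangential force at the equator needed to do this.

F ≈ 50.2 N

I = (2/3)MR² = (2/3)(38.1)(0.204)² = 1.057 kg·m².
The required torque is τ = Iα = (1.057)(9.680) = 10.23 N·m.
A tangential force at the equator gives τ = FR, so F = τ/R = 10.23/0.204 = 50.16 N.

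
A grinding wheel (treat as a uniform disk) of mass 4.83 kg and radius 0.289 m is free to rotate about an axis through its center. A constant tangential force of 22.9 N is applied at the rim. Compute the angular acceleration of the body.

I = ½MR² = (1/2)(4.83)(0.289)² = 0.2017 kg·m².
τ = F R = (22.9)(0.289) = 6.618 N·m.
From τ = Iα: α = 6.618/0.2017 = 32.81 rad/s².

α ≈ 32.8 rad/s²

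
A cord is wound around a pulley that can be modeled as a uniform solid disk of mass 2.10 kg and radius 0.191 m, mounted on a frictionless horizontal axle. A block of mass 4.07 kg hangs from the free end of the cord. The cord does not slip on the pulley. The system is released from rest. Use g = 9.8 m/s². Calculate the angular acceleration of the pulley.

α ≈ 40.8 rad/s²

I = ½MR² = (1/2)(2.10)(0.191)² = 0.03831 kg·m².
Block: mg − T = ma. Pulley: TR = Iα. No-slip: a = αR, so T = (I/R²)a = 1.050·a.
Then mg = (m + 1.050)a, so a = (4.07)(9.8)/(4.07 + 1.050) = 7.790 m/s².
α = a/R = 7.790/0.191 = 40.79 rad/s².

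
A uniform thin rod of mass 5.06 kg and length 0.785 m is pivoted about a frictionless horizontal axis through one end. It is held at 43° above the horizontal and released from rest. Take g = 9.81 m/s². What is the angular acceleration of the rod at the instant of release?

About the pivot, I = (1/3)ML² = (1/3)(5.06)(0.785)² = 1.039 kg·m².
The weight acts at the center, a distance L/2 = 0.3925 m from the pivot; τ = Mg(L/2) cos 43° = 14.25 N·m.
α = τ/I = 14.25/1.039 = 13.71 rad/s².
(Equivalently α = (3g/(2L)) cos 43° = 13.71 rad/s².)

α ≈ 13.7 rad/s²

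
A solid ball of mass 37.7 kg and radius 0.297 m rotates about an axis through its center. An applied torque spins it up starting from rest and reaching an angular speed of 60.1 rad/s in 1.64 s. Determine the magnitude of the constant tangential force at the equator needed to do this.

F ≈ 164 N

I = (2/5)MR² = (2/5)(37.7)(0.297)² = 1.330 kg·m².
α = Δω/Δt = (60.1 − 0)/1.64 = 36.65 rad/s².
The required torque is τ = Iα = (1.330)(36.65) = 48.75 N·m.
A tangential force at the equator gives τ = FR, so F = τ/R = 48.75/0.297 = 164.1 N.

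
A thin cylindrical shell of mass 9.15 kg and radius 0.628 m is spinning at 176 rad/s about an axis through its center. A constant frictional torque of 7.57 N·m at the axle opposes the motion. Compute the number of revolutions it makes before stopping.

≈ 1180 revolutions

I = MR² = (9.15)(0.628)² = 3.609 kg·m².
The net torque has magnitude 7.57 N·m, opposing ω.
|α| = τ/I = 7.570/3.609 = 2.098 rad/s² (deceleration).
ω² = ω₀² − 2|α|θ with ω = 0 ⇒ θ = ω₀²/(2|α|) = 7383 rad = 1175 rev.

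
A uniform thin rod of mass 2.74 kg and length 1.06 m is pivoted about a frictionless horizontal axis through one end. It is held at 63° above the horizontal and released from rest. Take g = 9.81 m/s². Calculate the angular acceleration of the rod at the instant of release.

α ≈ 6.30 rad/s²

About the pivot, I = (1/3)ML² = (1/3)(2.74)(1.06)² = 1.026 kg·m².
The weight acts at the center, a distance L/2 = 0.5300 m from the pivot; τ = Mg(L/2) cos 63° = 6.468 N·m.
α = τ/I = 6.468/1.026 = 6.302 rad/s².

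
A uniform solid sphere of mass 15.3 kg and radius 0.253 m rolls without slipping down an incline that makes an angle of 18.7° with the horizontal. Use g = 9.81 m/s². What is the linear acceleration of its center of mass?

a ≈ 2.25 m/s²

Translation along the incline: Mg sinθ − f = Ma.
Rotation about the center: fR = Iα with I = (2/5)MR². No-slip gives a = αR, so f = (I/R²)a = (2/5)M a.
Substituting: Mg sinθ = (1 + 0.4000)Ma, so a = g sinθ/(1 + 0.4000) = (9.81) sin 18.7° / 1.400 = 2.247 m/s².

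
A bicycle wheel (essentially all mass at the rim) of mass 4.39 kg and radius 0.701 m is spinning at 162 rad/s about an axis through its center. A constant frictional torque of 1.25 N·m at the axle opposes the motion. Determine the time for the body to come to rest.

t ≈ 280 s

I = MR² = (4.39)(0.701)² = 2.157 kg·m².
The net torque has magnitude 1.25 N·m, opposing ω.
|α| = τ/I = 1.250/2.157 = 0.5794 rad/s² (deceleration).
0 = ω₀ − |α|t ⇒ t = ω₀/|α| = 162/0.5794 = 279.6 s.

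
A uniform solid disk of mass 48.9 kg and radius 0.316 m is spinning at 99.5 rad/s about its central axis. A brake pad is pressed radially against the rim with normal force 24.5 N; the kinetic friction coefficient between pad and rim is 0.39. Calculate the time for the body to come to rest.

I = ½MR² = (1/2)(48.9)(0.316)² = 2.441 kg·m².
Friction force f = μN = (0.39)(24.5) = 9.555 N at the rim; torque magnitude τ = fR = 3.019 N·m, opposing ω.
|α| = τ/I = 3.019/2.441 = 1.237 rad/s² (deceleration).
0 = ω₀ − |α|t ⇒ t = ω₀/|α| = 99.5/1.237 = 80.46 s.

t ≈ 80.5 s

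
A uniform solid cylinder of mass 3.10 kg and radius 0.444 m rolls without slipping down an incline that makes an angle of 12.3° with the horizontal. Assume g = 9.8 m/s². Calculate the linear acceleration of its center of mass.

Translation along the incline: Mg sinθ − f = Ma.
Rotation about the center: fR = Iα with I = ½MR². No-slip gives a = αR, so f = (I/R²)a = (1/2)M a.
Substituting: Mg sinθ = (1 + 0.5000)Ma, so a = g sinθ/(1 + 0.5000) = (9.8) sin 12.3° / 1.500 = 1.392 m/s².

a ≈ 1.39 m/s²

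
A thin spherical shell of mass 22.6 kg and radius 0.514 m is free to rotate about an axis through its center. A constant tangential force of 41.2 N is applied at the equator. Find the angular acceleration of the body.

I = (2/3)MR² = (2/3)(22.6)(0.514)² = 3.981 kg·m².
τ = F R = (41.2)(0.514) = 21.18 N·m.
Newton's second law for rotation, τ = Iα, gives α = τ/I = 21.18/3.981 = 5.320 rad/s².

α ≈ 5.32 rad/s²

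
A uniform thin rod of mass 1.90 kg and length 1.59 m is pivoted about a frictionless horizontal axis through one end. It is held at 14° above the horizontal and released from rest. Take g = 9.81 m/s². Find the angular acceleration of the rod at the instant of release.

About the pivot, I = (1/3)ML² = (1/3)(1.90)(1.59)² = 1.601 kg·m².
The weight acts at the center, a distance L/2 = 0.7950 m from the pivot; τ = Mg(L/2) cos 14° = 14.38 N·m.
α = τ/I = 14.38/1.601 = 8.980 rad/s².

α ≈ 8.98 rad/s²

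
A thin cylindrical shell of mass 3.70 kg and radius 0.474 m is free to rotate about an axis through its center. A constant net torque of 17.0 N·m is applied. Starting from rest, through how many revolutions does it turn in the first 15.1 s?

≈ 371 revolutions

I = MR² = (3.70)(0.474)² = 0.8313 kg·m².
α = τ/I = 17.0/0.8313 = 20.45 rad/s².
θ = ½αt² = ½(20.45)(15.1)² = 2331 rad.
Revolutions = θ/(2π) = 371.1.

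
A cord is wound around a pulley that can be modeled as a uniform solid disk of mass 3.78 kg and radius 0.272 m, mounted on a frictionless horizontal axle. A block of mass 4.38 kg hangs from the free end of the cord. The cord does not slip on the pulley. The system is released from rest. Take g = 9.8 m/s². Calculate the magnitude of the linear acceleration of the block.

I = ½MR² = (1/2)(3.78)(0.272)² = 0.1398 kg·m².
Block: mg − T = ma. Pulley: TR = Iα. No-slip: a = αR, so T = (I/R²)a = 1.890·a.
Then mg = (m + 1.890)a, so a = (4.38)(9.8)/(4.38 + 1.890) = 6.846 m/s².

a ≈ 6.85 m/s²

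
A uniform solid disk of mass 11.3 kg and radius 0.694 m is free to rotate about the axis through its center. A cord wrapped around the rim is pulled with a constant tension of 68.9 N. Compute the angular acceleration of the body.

α ≈ 17.6 rad/s²

I = ½MR² = (1/2)(11.3)(0.694)² = 2.721 kg·m².
τ = F R = (68.9)(0.694) = 47.82 N·m.
From τ = Iα: α = 47.82/2.721 = 17.57 rad/s².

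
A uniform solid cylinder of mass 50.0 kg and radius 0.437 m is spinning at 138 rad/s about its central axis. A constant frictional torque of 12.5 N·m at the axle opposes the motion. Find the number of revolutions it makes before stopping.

I = ½MR² = (1/2)(50.0)(0.437)² = 4.774 kg·m².
The net torque has magnitude 12.5 N·m, opposing ω.
|α| = τ/I = 12.50/4.774 = 2.618 rad/s² (deceleration).
ω² = ω₀² − 2|α|θ with ω = 0 ⇒ θ = ω₀²/(2|α|) = 3637 rad = 578.8 rev.

≈ 579 revolutions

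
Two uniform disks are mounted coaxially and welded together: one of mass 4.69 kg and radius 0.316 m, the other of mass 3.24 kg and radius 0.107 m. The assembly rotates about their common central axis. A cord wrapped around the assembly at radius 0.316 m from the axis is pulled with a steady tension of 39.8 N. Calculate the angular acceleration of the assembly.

I = ½M₁R₁² + ½M₂R₂² = ½(4.69)(0.316)² + ½(3.24)(0.107)² = 0.2527 kg·m².
τ = F r = (39.8)(0.316) = 12.58 N·m.
α = τ/I = 12.58/0.2527 = 49.77 rad/s².

α ≈ 49.8 rad/s²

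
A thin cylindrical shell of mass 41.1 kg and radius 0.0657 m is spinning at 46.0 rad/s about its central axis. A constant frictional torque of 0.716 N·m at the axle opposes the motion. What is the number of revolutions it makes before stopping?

I = MR² = (41.1)(0.0657)² = 0.1774 kg·m².
The net torque has magnitude 0.716 N·m, opposing ω.
|α| = τ/I = 0.7160/0.1774 = 4.036 rad/s² (deceleration).
ω² = ω₀² − 2|α|θ with ω = 0 ⇒ θ = ω₀²/(2|α|) = 262.1 rad = 41.72 rev.

≈ 41.7 revolutions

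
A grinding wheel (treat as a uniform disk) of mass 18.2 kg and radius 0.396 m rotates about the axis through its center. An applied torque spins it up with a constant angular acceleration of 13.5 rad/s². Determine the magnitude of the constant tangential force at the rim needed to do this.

F ≈ 48.6 N

I = ½MR² = (1/2)(18.2)(0.396)² = 1.427 kg·m².
The required torque is τ = Iα = (1.427)(13.50) = 19.26 N·m.
A tangential force at the rim gives τ = FR, so F = τ/R = 19.26/0.396 = 48.65 N.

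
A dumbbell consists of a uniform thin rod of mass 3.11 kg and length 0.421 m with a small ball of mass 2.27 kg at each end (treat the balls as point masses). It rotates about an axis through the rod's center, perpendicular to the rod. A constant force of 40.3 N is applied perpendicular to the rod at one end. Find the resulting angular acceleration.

α ≈ 34.3 rad/s²

I_rod = (1/12)ML² = (1/12)(3.11)(0.421)² = 0.04593 kg·m².
I_balls = 2·m·(L/2)² = 2(2.27)(0.2105)² = 0.2012 kg·m².
Total I = 0.2471 kg·m².
τ = F·(L/2) = (40.3)(0.210) = 8.483 N·m.
α = τ/I = 8.483/0.2471 = 34.33 rad/s².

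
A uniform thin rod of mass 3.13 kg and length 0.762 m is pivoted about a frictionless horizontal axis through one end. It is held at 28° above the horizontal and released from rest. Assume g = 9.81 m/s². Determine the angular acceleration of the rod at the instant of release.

About the pivot, I = (1/3)ML² = (1/3)(3.13)(0.762)² = 0.6058 kg·m².
The weight acts at the center, a distance L/2 = 0.3810 m from the pivot; τ = Mg(L/2) cos 28° = 10.33 N·m.
α = τ/I = 10.33/0.6058 = 17.05 rad/s².

α ≈ 17.1 rad/s²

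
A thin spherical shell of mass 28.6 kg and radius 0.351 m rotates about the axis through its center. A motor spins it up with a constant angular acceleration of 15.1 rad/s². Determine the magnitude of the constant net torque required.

I = (2/3)MR² = (2/3)(28.6)(0.351)² = 2.349 kg·m².
τ = Iα = (2.349)(15.10) = 35.47 N·m.

τ ≈ 35.5 N·m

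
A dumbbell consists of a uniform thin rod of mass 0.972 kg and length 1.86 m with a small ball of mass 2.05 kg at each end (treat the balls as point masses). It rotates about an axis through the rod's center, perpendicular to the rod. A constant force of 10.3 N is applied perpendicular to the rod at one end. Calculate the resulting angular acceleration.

α ≈ 2.50 rad/s²

I_rod = (1/12)ML² = (1/12)(0.972)(1.86)² = 0.2802 kg·m².
I_balls = 2·m·(L/2)² = 2(2.05)(0.9300)² = 3.546 kg·m².
Total I = 3.826 kg·m².
τ = F·(L/2) = (10.3)(0.930) = 9.579 N·m.
α = τ/I = 9.579/3.826 = 2.503 rad/s².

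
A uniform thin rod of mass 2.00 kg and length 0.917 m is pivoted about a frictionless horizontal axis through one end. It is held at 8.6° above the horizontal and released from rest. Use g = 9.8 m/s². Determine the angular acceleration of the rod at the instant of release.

About the pivot, I = (1/3)ML² = (1/3)(2.00)(0.917)² = 0.5606 kg·m².
The weight acts at the center, a distance L/2 = 0.4585 m from the pivot; τ = Mg(L/2) cos 8.6° = 8.886 N·m.
α = τ/I = 8.886/0.5606 = 15.85 rad/s².
(Equivalently α = (3g/(2L)) cos 8.6° = 15.85 rad/s².)

α ≈ 15.9 rad/s²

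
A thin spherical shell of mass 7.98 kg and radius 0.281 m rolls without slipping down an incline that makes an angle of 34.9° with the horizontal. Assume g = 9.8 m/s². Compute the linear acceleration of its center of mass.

Translation along the incline: Mg sinθ − f = Ma.
Rotation about the center: fR = Iα with I = (2/3)MR². No-slip gives a = αR, so f = (I/R²)a = (2/3)M a.
Substituting: Mg sinθ = (1 + 0.6667)Ma, so a = g sinθ/(1 + 0.6667) = (9.8) sin 34.9° / 1.667 = 3.364 m/s².

a ≈ 3.36 m/s²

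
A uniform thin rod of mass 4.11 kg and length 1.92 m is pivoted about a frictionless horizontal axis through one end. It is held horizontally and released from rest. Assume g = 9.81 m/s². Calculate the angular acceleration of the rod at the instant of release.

About the pivot, I = (1/3)ML² = (1/3)(4.11)(1.92)² = 5.050 kg·m².
The weight acts at the center, a distance L/2 = 0.9600 m from the pivot; τ = Mg(L/2) = 38.71 N·m.
α = τ/I = 38.71/5.050 = 7.664 rad/s².

α ≈ 7.66 rad/s²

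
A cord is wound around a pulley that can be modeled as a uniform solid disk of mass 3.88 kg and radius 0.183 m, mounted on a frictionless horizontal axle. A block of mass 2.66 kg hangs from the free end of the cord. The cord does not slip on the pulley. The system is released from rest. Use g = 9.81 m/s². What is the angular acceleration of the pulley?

I = ½MR² = (1/2)(3.88)(0.183)² = 0.06497 kg·m².
Block: mg − T = ma. Pulley: TR = Iα. No-slip: a = αR, so T = (I/R²)a = 1.940·a.
Then mg = (m + 1.940)a, so a = (2.66)(9.81)/(2.66 + 1.940) = 5.673 m/s².
α = a/R = 5.673/0.183 = 31.00 rad/s².

α ≈ 31.0 rad/s²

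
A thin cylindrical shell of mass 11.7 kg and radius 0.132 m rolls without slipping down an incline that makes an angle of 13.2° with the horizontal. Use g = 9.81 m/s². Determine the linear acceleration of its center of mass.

Translation along the incline: Mg sinθ − f = Ma.
Rotation about the center: fR = Iα with I = MR². No-slip gives a = αR, so f = (I/R²)a = M a.
Substituting: Mg sinθ = (1 + 1.000)Ma, so a = g sinθ/(1 + 1.000) = (9.81) sin 13.2° / 2.000 = 1.120 m/s².

a ≈ 1.12 m/s²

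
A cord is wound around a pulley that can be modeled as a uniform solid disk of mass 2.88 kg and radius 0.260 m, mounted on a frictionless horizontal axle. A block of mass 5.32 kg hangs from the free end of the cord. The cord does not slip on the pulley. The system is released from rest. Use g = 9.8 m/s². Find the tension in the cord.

T ≈ 11.1 N

I = ½MR² = (1/2)(2.88)(0.260)² = 0.09734 kg·m².
Block: mg − T = ma. Pulley: TR = Iα. No-slip: a = αR, so T = (I/R²)a = 1.440·a.
Then mg = (m + 1.440)a, so a = (5.32)(9.8)/(5.32 + 1.440) = 7.712 m/s².
T = 1.440·a = 11.11 N.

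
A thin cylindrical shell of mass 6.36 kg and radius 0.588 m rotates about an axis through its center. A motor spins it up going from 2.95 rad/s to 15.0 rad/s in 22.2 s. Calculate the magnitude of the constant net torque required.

τ ≈ 1.19 N·m

I = MR² = (6.36)(0.588)² = 2.199 kg·m².
α = Δω/Δt = (15.0 − 2.95)/22.2 = 0.5428 rad/s².
τ = Iα = (2.199)(0.5428) = 1.194 N·m.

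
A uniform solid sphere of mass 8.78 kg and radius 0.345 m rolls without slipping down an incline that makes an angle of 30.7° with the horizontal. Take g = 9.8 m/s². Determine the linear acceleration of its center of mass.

Translation along the incline: Mg sinθ − f = Ma.
Rotation about the center: fR = Iα with I = (2/5)MR². No-slip gives a = αR, so f = (I/R²)a = (2/5)M a.
Substituting: Mg sinθ = (1 + 0.4000)Ma, so a = g sinθ/(1 + 0.4000) = (9.8) sin 30.7° / 1.400 = 3.574 m/s².

a ≈ 3.57 m/s²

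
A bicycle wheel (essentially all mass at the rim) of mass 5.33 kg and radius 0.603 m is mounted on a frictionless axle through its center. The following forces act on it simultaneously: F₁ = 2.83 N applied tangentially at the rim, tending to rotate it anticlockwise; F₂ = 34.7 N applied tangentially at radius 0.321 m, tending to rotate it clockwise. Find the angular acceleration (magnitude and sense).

I = MR² = (5.33)(0.603)² = 1.938 kg·m².
Taking anticlockwise as positive: τ₁ = +(2.83)(0.603) = +1.706 N·m; τ₂ = −(34.7)(0.321) = −11.14 N·m.
Net torque τ = -9.432 N·m.
α = τ/I = -9.432/1.938 = -4.867 rad/s².

α ≈ 4.87 rad/s², clockwise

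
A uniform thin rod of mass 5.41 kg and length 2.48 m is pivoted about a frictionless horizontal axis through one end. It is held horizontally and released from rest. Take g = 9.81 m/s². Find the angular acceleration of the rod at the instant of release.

α ≈ 5.93 rad/s²

About the pivot, I = (1/3)ML² = (1/3)(5.41)(2.48)² = 11.09 kg·m².
The weight acts at the center, a distance L/2 = 1.240 m from the pivot; τ = Mg(L/2) = 65.81 N·m.
α = τ/I = 65.81/11.09 = 5.933 rad/s².
(Equivalently α = (3g/(2L)) = 5.933 rad/s².)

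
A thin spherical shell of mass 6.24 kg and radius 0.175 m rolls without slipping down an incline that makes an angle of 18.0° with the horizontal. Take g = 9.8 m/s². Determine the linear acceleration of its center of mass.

Translation along the incline: Mg sinθ − f = Ma.
Rotation about the center: fR = Iα with I = (2/3)MR². No-slip gives a = αR, so f = (I/R²)a = (2/3)M a.
Substituting: Mg sinθ = (1 + 0.6667)Ma, so a = g sinθ/(1 + 0.6667) = (9.8) sin 18.0° / 1.667 = 1.817 m/s².

a ≈ 1.82 m/s²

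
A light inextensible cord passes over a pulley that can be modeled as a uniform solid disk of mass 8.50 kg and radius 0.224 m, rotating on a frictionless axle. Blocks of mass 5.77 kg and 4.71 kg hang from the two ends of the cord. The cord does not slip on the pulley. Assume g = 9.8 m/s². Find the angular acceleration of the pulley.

I = ½MR² = (1/2)(8.50)(0.224)² = 0.2132 kg·m².
Heavier block: m₁g − T₁ = m₁a. Lighter block: T₂ − m₂g = m₂a.
Pulley: (T₁ − T₂)R = Iα = I(a/R), so T₁ − T₂ = (I/R²)a = (1/2)M_p a = 4.250·a.
Adding the three: (m₁ − m₂)g = (m₁ + m₂ + 4.250)a, so a = (5.77 − 4.71)(9.8)/(5.77 + 4.71 + 4.250) = 0.7052 m/s².
α = a/R = 0.7052/0.224 = 3.148 rad/s².

α ≈ 3.15 rad/s²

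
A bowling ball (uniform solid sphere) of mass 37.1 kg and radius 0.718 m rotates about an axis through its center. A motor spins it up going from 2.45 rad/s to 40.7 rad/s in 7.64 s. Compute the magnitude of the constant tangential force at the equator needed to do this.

F ≈ 53.3 N

I = (2/5)MR² = (2/5)(37.1)(0.718)² = 7.650 kg·m².
α = Δω/Δt = (40.7 − 2.45)/7.64 = 5.007 rad/s².
The required torque is τ = Iα = (7.650)(5.007) = 38.30 N·m.
A tangential force at the equator gives τ = FR, so F = τ/R = 38.30/0.718 = 53.35 N.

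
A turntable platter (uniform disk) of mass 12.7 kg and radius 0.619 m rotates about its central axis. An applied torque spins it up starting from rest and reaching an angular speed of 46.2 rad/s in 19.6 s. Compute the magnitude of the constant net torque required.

I = ½MR² = (1/2)(12.7)(0.619)² = 2.433 kg·m².
α = Δω/Δt = (46.2 − 0)/19.6 = 2.357 rad/s².
τ = Iα = (2.433)(2.357) = 5.735 N·m.

τ ≈ 5.74 N·m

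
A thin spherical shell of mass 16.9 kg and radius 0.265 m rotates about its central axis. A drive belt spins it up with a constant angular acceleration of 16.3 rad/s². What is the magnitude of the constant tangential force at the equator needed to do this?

I = (2/3)MR² = (2/3)(16.9)(0.265)² = 0.7912 kg·m².
The required torque is τ = Iα = (0.7912)(16.30) = 12.90 N·m.
A tangential force at the equator gives τ = FR, so F = τ/R = 12.90/0.265 = 48.67 N.

F ≈ 48.7 N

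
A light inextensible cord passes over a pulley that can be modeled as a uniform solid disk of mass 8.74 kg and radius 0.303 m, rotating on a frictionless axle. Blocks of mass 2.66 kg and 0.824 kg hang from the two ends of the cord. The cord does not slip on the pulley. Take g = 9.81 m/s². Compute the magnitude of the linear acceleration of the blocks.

I = ½MR² = (1/2)(8.74)(0.303)² = 0.4012 kg·m².
Heavier block: m₁g − T₁ = m₁a. Lighter block: T₂ − m₂g = m₂a.
Pulley: (T₁ − T₂)R = Iα = I(a/R), so T₁ − T₂ = (I/R²)a = (1/2)M_p a = 4.370·a.
Adding the three: (m₁ − m₂)g = (m₁ + m₂ + 4.370)a, so a = (2.66 − 0.824)(9.81)/(2.66 + 0.824 + 4.370) = 2.293 m/s².

a ≈ 2.29 m/s²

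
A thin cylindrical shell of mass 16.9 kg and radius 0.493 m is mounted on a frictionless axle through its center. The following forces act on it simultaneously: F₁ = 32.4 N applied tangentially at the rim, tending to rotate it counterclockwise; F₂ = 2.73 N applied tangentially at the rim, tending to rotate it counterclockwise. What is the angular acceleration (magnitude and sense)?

α ≈ 4.22 rad/s², counterclockwise

I = MR² = (16.9)(0.493)² = 4.108 kg·m².
Taking counterclockwise as positive: τ₁ = +(32.4)(0.493) = +15.97 N·m; τ₂ = +(2.73)(0.493) = +1.346 N·m.
Net torque τ = 17.32 N·m.
α = τ/I = 17.32/4.108 = 4.216 rad/s².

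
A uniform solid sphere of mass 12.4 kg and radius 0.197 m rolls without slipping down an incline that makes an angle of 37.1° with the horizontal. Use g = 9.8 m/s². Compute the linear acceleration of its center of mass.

a ≈ 4.22 m/s²

Translation along the incline: Mg sinθ − f = Ma.
Rotation about the center: fR = Iα with I = (2/5)MR². No-slip gives a = αR, so f = (I/R²)a = (2/5)M a.
Substituting: Mg sinθ = (1 + 0.4000)Ma, so a = g sinθ/(1 + 0.4000) = (9.8) sin 37.1° / 1.400 = 4.222 m/s².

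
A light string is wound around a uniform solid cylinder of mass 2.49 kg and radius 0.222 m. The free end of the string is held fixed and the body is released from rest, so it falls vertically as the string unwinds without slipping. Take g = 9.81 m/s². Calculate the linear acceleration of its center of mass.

a ≈ 6.54 m/s²

Translation: Mg − T = Ma. Rotation about the center: TR = Iα with I = ½MR².
With a = αR: T = (I/R²)a = (1/2)M a, so Mg = (1 + 0.5000)Ma.
a = g/(1 + 0.5000) = 9.81/1.500 = 6.540 m/s².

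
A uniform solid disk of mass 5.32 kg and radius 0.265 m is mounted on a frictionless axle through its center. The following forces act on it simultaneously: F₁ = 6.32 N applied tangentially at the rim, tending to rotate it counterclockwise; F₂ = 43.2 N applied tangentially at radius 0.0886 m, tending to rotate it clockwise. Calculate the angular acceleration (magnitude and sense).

α ≈ 11.5 rad/s², clockwise

I = ½MR² = (1/2)(5.32)(0.265)² = 0.1868 kg·m².
Taking counterclockwise as positive: τ₁ = +(6.32)(0.265) = +1.675 N·m; τ₂ = −(43.2)(0.0886) = −3.828 N·m.
Net torque τ = -2.153 N·m.
α = τ/I = -2.153/0.1868 = -11.52 rad/s².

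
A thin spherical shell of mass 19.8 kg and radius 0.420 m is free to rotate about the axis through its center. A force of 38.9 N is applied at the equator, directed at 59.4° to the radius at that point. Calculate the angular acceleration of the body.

I = (2/3)MR² = (2/3)(19.8)(0.420)² = 2.328 kg·m².
Only the tangential component produces torque: τ = F R sinθ = (38.9)(0.420) sin 59.4° = 14.06 N·m.
From τ = Iα: α = 14.06/2.328 = 6.039 rad/s².

α ≈ 6.04 rad/s²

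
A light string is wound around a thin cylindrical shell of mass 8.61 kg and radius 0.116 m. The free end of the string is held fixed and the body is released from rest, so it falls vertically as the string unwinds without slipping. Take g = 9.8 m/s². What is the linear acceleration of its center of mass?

Translation: Mg − T = Ma. Rotation about the center: TR = Iα with I = MR².
With a = αR: T = (I/R²)a = M a, so Mg = (1 + 1.000)Ma.
a = g/(1 + 1.000) = 9.8/2.000 = 4.900 m/s².

a ≈ 4.90 m/s²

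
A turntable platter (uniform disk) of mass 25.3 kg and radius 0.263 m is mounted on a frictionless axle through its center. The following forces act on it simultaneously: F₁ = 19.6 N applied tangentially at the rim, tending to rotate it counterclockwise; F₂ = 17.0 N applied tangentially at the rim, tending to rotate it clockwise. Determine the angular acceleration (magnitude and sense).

α ≈ 0.781 rad/s², counterclockwise

I = ½MR² = (1/2)(25.3)(0.263)² = 0.8750 kg·m².
Taking counterclockwise as positive: τ₁ = +(19.6)(0.263) = +5.155 N·m; τ₂ = −(17.0)(0.263) = −4.471 N·m.
Net torque τ = 0.6838 N·m.
α = τ/I = 0.6838/0.8750 = 0.7815 rad/s².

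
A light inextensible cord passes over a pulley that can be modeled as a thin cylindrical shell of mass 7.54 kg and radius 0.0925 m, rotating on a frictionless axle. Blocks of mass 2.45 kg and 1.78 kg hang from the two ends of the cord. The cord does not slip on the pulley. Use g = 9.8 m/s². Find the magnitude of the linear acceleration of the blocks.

a ≈ 0.558 m/s²

I = MR² = (7.54)(0.0925)² = 0.06451 kg·m².
Heavier block: m₁g − T₁ = m₁a. Lighter block: T₂ − m₂g = m₂a.
Pulley: (T₁ − T₂)R = Iα = I(a/R), so T₁ − T₂ = (I/R²)a = 1·M_p a = 7.540·a.
Adding the three: (m₁ − m₂)g = (m₁ + m₂ + 7.540)a, so a = (2.45 − 1.78)(9.8)/(2.45 + 1.78 + 7.540) = 0.5579 m/s².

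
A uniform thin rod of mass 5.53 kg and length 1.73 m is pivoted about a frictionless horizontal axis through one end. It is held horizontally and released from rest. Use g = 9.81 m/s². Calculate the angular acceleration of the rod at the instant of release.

α ≈ 8.51 rad/s²

About the pivot, I = (1/3)ML² = (1/3)(5.53)(1.73)² = 5.517 kg·m².
The weight acts at the center, a distance L/2 = 0.8650 m from the pivot; τ = Mg(L/2) = 46.93 N·m.
α = τ/I = 46.93/5.517 = 8.506 rad/s².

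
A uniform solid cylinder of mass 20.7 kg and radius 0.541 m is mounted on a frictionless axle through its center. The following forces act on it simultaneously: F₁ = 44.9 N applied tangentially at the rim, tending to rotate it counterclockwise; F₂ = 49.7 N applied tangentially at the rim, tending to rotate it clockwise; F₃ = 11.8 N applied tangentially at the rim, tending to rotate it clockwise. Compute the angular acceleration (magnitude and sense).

I = ½MR² = (1/2)(20.7)(0.541)² = 3.029 kg·m².
Taking counterclockwise as positive: τ₁ = +(44.9)(0.541) = +24.29 N·m; τ₂ = −(49.7)(0.541) = −26.89 N·m; τ₃ = −(11.8)(0.541) = −6.384 N·m.
Net torque τ = -8.981 N·m.
α = τ/I = -8.981/3.029 = -2.965 rad/s².

α ≈ 2.96 rad/s², clockwise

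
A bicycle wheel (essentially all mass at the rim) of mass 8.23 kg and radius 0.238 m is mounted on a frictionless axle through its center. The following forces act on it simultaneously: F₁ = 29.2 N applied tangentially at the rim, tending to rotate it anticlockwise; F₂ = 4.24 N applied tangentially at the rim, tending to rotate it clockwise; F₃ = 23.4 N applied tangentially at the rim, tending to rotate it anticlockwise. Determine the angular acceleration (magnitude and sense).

I = MR² = (8.23)(0.238)² = 0.4662 kg·m².
Taking anticlockwise as positive: τ₁ = +(29.2)(0.238) = +6.950 N·m; τ₂ = −(4.24)(0.238) = −1.009 N·m; τ₃ = +(23.4)(0.238) = +5.569 N·m.
Net torque τ = 11.51 N·m.
α = τ/I = 11.51/0.4662 = 24.69 rad/s².

α ≈ 24.7 rad/s², anticlockwise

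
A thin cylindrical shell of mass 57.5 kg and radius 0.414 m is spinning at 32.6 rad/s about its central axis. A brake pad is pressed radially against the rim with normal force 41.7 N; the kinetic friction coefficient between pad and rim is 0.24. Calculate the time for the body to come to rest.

t ≈ 77.5 s

I = MR² = (57.5)(0.414)² = 9.855 kg·m².
Friction force f = μN = (0.24)(41.7) = 10.01 N at the rim; torque magnitude τ = fR = 4.143 N·m, opposing ω.
|α| = τ/I = 4.143/9.855 = 0.4204 rad/s² (deceleration).
0 = ω₀ − |α|t ⇒ t = ω₀/|α| = 32.6/0.4204 = 77.54 s.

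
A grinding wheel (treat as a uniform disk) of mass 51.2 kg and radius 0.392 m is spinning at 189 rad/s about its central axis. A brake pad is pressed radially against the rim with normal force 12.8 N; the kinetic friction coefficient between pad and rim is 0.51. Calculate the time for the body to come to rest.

I = ½MR² = (1/2)(51.2)(0.392)² = 3.934 kg·m².
Friction force f = μN = (0.51)(12.8) = 6.528 N at the rim; torque magnitude τ = fR = 2.559 N·m, opposing ω.
|α| = τ/I = 2.559/3.934 = 0.6505 rad/s² (deceleration).
0 = ω₀ − |α|t ⇒ t = ω₀/|α| = 189/0.6505 = 290.5 s.

t ≈ 291 s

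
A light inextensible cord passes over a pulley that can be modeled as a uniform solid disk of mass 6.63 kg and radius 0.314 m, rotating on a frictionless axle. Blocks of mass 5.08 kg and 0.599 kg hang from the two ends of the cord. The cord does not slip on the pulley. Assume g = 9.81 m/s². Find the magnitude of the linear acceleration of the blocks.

I = ½MR² = (1/2)(6.63)(0.314)² = 0.3268 kg·m².
Heavier block: m₁g − T₁ = m₁a. Lighter block: T₂ − m₂g = m₂a.
Pulley: (T₁ − T₂)R = Iα = I(a/R), so T₁ − T₂ = (I/R²)a = (1/2)M_p a = 3.315·a.
Adding the three: (m₁ − m₂)g = (m₁ + m₂ + 3.315)a, so a = (5.08 − 0.599)(9.81)/(5.08 + 0.599 + 3.315) = 4.888 m/s².

a ≈ 4.89 m/s²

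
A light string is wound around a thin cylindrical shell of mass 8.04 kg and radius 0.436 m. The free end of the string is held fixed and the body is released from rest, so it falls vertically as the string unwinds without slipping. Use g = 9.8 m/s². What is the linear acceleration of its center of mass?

a ≈ 4.90 m/s²

Translation: Mg − T = Ma. Rotation about the center: TR = Iα with I = MR².
With a = αR: T = (I/R²)a = M a, so Mg = (1 + 1.000)Ma.
a = g/(1 + 1.000) = 9.8/2.000 = 4.900 m/s².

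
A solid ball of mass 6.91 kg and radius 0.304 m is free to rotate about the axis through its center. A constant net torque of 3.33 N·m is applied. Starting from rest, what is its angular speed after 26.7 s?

ω ≈ 348 rad/s

I = (2/5)MR² = (2/5)(6.91)(0.304)² = 0.2554 kg·m².
α = τ/I = 3.33/0.2554 = 13.04 rad/s².
ω = ω₀ + αt = 0 + (13.04)(26.7) = 348.1 rad/s.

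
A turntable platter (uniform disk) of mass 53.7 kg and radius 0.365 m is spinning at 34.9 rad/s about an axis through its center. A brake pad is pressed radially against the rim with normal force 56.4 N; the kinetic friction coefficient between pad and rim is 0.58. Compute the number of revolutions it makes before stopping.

I = ½MR² = (1/2)(53.7)(0.365)² = 3.577 kg·m².
Friction force f = μN = (0.58)(56.4) = 32.71 N at the rim; torque magnitude τ = fR = 11.94 N·m, opposing ω.
|α| = τ/I = 11.94/3.577 = 3.338 rad/s² (deceleration).
ω² = ω₀² − 2|α|θ with ω = 0 ⇒ θ = ω₀²/(2|α|) = 182.5 rad = 29.04 rev.

≈ 29.0 revolutions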